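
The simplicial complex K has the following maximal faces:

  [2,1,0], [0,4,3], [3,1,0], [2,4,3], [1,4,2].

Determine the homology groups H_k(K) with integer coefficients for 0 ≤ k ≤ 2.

We work with the vertex ordering 0 < 1 < 2 < 3 < 4. The simplices of K, each written with vertices in increasing order, are:

  0-simplices (5): [0], [1], [2], [3], [4]
  1-simplices (10): [0,1], [0,2], [0,3], [0,4], [1,2], [1,3], [1,4], [2,3], [2,4], [3,4]
  2-simplices (5): [0,1,2], [0,1,3], [0,3,4], [1,2,4], [2,3,4]

Hence C_0 ≅ Z^5, C_1 ≅ Z^10, C_2 ≅ Z^5.

Boundary ∂_1: C_1 → C_0 is given by ∂[p,q] = [q] − [p]. For instance
  ∂[3,4] = [4] − [3].
As a 5×10 matrix over Z this has rank 4, with invariant factors (1,1,1,1).

Boundary ∂_2: C_2 → C_1 acts by ∂[p,q,r] = [q,r] − [p,r] + [p,q]. For instance
  ∂[2,3,4] = [3,4] − [2,4] + [2,3],
  ∂[0,3,4] = [3,4] − [0,4] + [0,3].
The 10×5 boundary matrix has rank 5 and Smith normal form diag(1,1,1,1,1).

From H_k ≅ ker(∂_k) / im(∂_{k+1}) we obtain:

  H_0: rank C_0 − rank ∂_1 = 5 − 4 = 1, and the invariant factors of ∂_1 are all 1, so H_0 = Z.
  H_1: rank ker ∂_1 − rank ∂_2 = (10 − 4) − 5 = 1, and the invariant factors of ∂_2 are all 1, so H_1 = Z.
  H_2: rank ker ∂_2 − rank ∂_3 = (5 − 5) − 0 = 0, and there is no ∂_3, so H_2 = 0.

As a check, the Euler characteristic is 5 − 10 + 5 = 0, which agrees with 1 − 1 + 0 = 0.

H_0 ≅ Z,  H_1 ≅ Z,  H_2 = 0.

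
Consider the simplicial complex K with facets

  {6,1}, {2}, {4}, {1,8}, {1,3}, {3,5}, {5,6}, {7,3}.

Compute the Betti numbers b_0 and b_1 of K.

We work with the vertex ordering 1 < 2 < 3 < 4 < 5 < 6 < 7 < 8. The simplices of K, each written with vertices in increasing order, are:

  0-simplices (8): [1], [2], [3], [4], [5], [6], [7], [8]
  1-simplices (6): [1,3], [1,6], [1,8], [3,5], [3,7], [5,6]

so the chain groups are C_0 ≅ Z^8, C_1 ≅ Z^6.

The boundary map ∂_1: C_1 → C_0 maps an edge to its endpoints' difference, ∂[p,q] = q − p. For instance
  ∂[1,8] = [8] − [1].
The resulting 8×6 matrix has rank 5, and its Smith normal form has invariant factors (1,1,1,1,1).

Now H_k = ker ∂_k / im ∂_{k+1}, so:

  H_0: rank C_0 − rank ∂_1 = 8 − 5 = 3, and the invariant factors of ∂_1 are all 1, so H_0 = Z^3.
  H_1: rank ker ∂_1 − rank ∂_2 = (6 − 5) − 0 = 1, and there is no ∂_2, so H_1 = Z.

Hence the Betti numbers are b_0 = 3, b_1 = 1.

b_0 = 3, b_1 = 1.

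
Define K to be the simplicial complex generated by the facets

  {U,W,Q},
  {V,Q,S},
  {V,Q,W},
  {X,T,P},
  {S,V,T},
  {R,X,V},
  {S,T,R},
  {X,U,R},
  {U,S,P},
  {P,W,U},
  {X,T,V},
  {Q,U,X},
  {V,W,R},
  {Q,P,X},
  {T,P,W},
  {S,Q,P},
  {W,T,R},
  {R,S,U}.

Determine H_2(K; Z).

H_2 ≅ 0.

Take the total order P < Q < R < S < T < U < V < W < X on the vertex set. Then K (dimension 2) consists of the simplices:

  0-simplices (9): P, Q, R, S, T, U, V, W, X
  1-simplices (27): PQ, PS, PT, PU, PW, PX, QS, QU, QV, QW, QX, RS, RT, RU, RV, RW, RX, ST, SU, SV, TV, TW, TX, UW, UX, VW, VX
  2-simplices (18): PQS, PQX, PSU, PTW, PTX, PUW, QSV, QUW, QUX, QVW, RST, RSU, RTW, RUX, RVW, RVX, STV, TVX

Hence C_0 ≅ Z^9, C_1 ≅ Z^27, C_2 ≅ Z^18.

Boundary ∂_1: C_1 → C_0 maps an edge to its endpoints' difference, ∂[p,q] = q − p. For instance
  ∂VX = X − V.
This gives a 9×27 integer matrix of rank 8; reducing to Smith normal form yields diagonal entries (1,1,1,1,1,1,1,1).

The boundary map ∂_2: C_2 → C_1 sends each 2-simplex [p,q,r] to [q,r] − [p,r] + [p,q]. For instance
  ∂PQS = QS − PS + PQ,
  ∂RSU = SU − RU + RS.
As a 27×18 matrix over Z this has rank 18, with invariant factors (1,1,1,1,1,1,1,1,1,1,1,1,1,1,1,1,1,2).

From H_k ≅ ker(∂_k) / im(∂_{k+1}) we obtain:

  H_2: rank ker ∂_2 − rank ∂_3 = (18 − 18) − 0 = 0, and there is no ∂_3, so H_2 = 0.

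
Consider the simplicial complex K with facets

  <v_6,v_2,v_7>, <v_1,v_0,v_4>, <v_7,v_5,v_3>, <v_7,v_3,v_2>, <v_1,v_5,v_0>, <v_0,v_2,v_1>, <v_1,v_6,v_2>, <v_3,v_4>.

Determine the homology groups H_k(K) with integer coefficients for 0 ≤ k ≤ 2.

K has 8 vertices, 16 edges, 7 triangles.
rank ∂_0 = 0, rank ∂_1 = 7 ⇒ b_0 = 8 − 0 − 7 = 1; all invariant factors of ∂_1 are 1 so no torsion. So H_0 = Z.
rank ∂_1 = 7, rank ∂_2 = 7 ⇒ b_1 = 16 − 7 − 7 = 2; all invariant factors of ∂_2 are 1 so no torsion. So H_1 = Z^2.
rank ∂_2 = 7, rank ∂_3 = 0 ⇒ b_2 = 7 − 7 − 0 = 0. So H_2 = 0.

H_0 = Z,  H_1 = Z^2,  H_2 = 0.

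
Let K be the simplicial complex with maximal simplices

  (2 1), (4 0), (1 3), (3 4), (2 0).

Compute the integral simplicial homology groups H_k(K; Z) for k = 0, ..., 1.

Take the total order 0 < 1 < 2 < 3 < 4 on the vertex set. Then K (dimension 1) consists of the simplices:

  0-simplices (5): [0], [1], [2], [3], [4]
  1-simplices (5): [0,2], [0,4], [1,2], [1,3], [3,4]

giving chain groups C_0 ≅ Z^5, C_1 ≅ Z^5.

Boundary ∂_1: C_1 → C_0 maps an edge to its endpoints' difference, ∂[p,q] = q − p. For instance
  ∂[1,2] = [2] − [1].
The 5×5 boundary matrix has rank 4 and Smith normal form diag(1,1,1,1).

Now H_k = ker ∂_k / im ∂_{k+1}, so:

  H_0: rank C_0 − rank ∂_1 = 5 − 4 = 1, and the invariant factors of ∂_1 are all 1, so H_0 = Z.
  H_1: rank ker ∂_1 − rank ∂_2 = (5 − 4) − 0 = 1, and there is no ∂_2, so H_1 = Z.

H_0 ≅ Z,  H_1 ≅ Z.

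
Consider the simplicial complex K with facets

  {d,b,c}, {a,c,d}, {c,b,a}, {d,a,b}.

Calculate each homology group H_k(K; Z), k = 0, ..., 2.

Take the total order a < b < c < d on the vertex set. Then K (dimension 2) consists of the simplices:

  0-simplices (4): a, b, c, d
  1-simplices (6): ab, ac, ad, bc, bd, cd
  2-simplices (4): abc, abd, acd, bcd

so the chain groups are C_0 ≅ Z^4, C_1 ≅ Z^6, C_2 ≅ Z^4.

Boundary ∂_1: C_1 → C_0 maps an edge to its endpoints' difference, ∂[p,q] = q − p.
The resulting 4×6 matrix has rank 3, and its Smith normal form has invariant factors (1,1,1).

Boundary ∂_2: C_2 → C_1 acts by ∂[p,q,r] = [q,r] − [p,r] + [p,q]. For instance
  ∂acd = cd − ad + ac,
  ∂bcd = cd − bd + bc.
The resulting 6×4 matrix has rank 3, and its Smith normal form has invariant factors (1,1,1).

Reading off H_k = ker ∂_k / im ∂_{k+1}:

  H_0: rank C_0 − rank ∂_1 = 4 − 3 = 1, and the invariant factors of ∂_1 are all 1, so H_0 ≅ Z.
  H_1: rank ker ∂_1 − rank ∂_2 = (6 − 3) − 3 = 0, and the invariant factors of ∂_2 are all 1, so H_1 ≅ 0.
  H_2: rank ker ∂_2 − rank ∂_3 = (4 − 3) − 0 = 1, and there is no ∂_3, so H_2 ≅ Z.

As a check, the Euler characteristic is 4 − 6 + 4 = 2, which agrees with 1 − 0 + 1 = 2.
(K is a triangulation of the 2-sphere S^2.)

H_0 ≅ Z,  H_1 = 0,  H_2 ≅ Z.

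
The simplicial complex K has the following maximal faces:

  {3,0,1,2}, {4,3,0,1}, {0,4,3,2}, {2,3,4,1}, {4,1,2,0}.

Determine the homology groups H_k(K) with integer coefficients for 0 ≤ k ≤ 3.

Take the total order 0 < 1 < 2 < 3 < 4 on the vertex set. Then K (dimension 3) consists of the simplices:

  0-simplices (5): [0], [1], [2], [3], [4]
  1-simplices (10): [0,1], [0,2], [0,3], [0,4], [1,2], [1,3], [1,4], [2,3], [2,4], [3,4]
  2-simplices (10): [0,1,2], [0,1,3], [0,1,4], [0,2,3], [0,2,4], [0,3,4], [1,2,3], [1,2,4], [1,3,4], [2,3,4]
  3-simplices (5): [0,1,2,3], [0,1,2,4], [0,1,3,4], [0,2,3,4], [1,2,3,4]

giving chain groups C_0 ≅ Z^5, C_1 ≅ Z^10, C_2 ≅ Z^10, C_3 ≅ Z^5.

∂_1: C_1 → C_0 maps an edge to its endpoints' difference, ∂[p,q] = q − p. For instance
  ∂[1,2] = [2] − [1].
The 5×10 boundary matrix has rank 4 and Smith normal form diag(1,1,1,1).

Boundary ∂_2: C_2 → C_1 maps a triangle to the signed sum of its edges. For instance
  ∂[2,3,4] = [3,4] − [2,4] + [2,3],
  ∂[1,2,3] = [2,3] − [1,3] + [1,2].
The resulting 10×10 matrix has rank 6, and its Smith normal form has invariant factors (1,1,1,1,1,1).

The boundary map ∂_3: C_3 → C_2 sends each 3-simplex σ to the alternating sum Σ_i (−1)^i (σ with its i-th vertex removed). For instance
  ∂[0,2,3,4] = [2,3,4] − [0,3,4] + [0,2,4] − [0,2,3],
  ∂[0,1,3,4] = [1,3,4] − [0,3,4] + [0,1,4] − [0,1,3].
The 10×5 boundary matrix has rank 4 and Smith normal form diag(1,1,1,1).

From H_k ≅ ker(∂_k) / im(∂_{k+1}) we obtain:

  H_0: rank C_0 − rank ∂_1 = 5 − 4 = 1, and the invariant factors of ∂_1 are all 1, so H_0 = Z.
  H_1: rank ker ∂_1 − rank ∂_2 = (10 − 4) − 6 = 0, and the invariant factors of ∂_2 are all 1, so H_1 = 0.
  H_2: rank ker ∂_2 − rank ∂_3 = (10 − 6) − 4 = 0, and the invariant factors of ∂_3 are all 1, so H_2 = 0.
  H_3: rank ker ∂_3 − rank ∂_4 = (5 − 4) − 0 = 1, and there is no ∂_4, so H_3 = Z.

As a check, the Euler characteristic is 5 − 10 + 10 − 5 = 0, which agrees with 1 − 0 + 0 − 1 = 0.

H_0 ≅ Z,  H_1 = 0,  H_2 = 0,  H_3 ≅ Z.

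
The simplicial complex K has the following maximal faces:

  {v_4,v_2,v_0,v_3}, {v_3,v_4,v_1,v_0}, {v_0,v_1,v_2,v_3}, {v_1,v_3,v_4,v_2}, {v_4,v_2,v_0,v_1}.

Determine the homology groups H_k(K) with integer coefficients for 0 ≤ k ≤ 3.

K has 5 vertices, 10 edges, 10 triangles, 5 3-simplices.
rank ∂_0 = 0, rank ∂_1 = 4 ⇒ b_0 = 5 − 0 − 4 = 1; all invariant factors of ∂_1 are 1 so no torsion. So H_0 = Z.
rank ∂_1 = 4, rank ∂_2 = 6 ⇒ b_1 = 10 − 4 − 6 = 0; all invariant factors of ∂_2 are 1 so no torsion. So H_1 = 0.
rank ∂_2 = 6, rank ∂_3 = 4 ⇒ b_2 = 10 − 6 − 4 = 0; all invariant factors of ∂_3 are 1 so no torsion. So H_2 = 0.
rank ∂_3 = 4, rank ∂_4 = 0 ⇒ b_3 = 5 − 4 − 0 = 1. So H_3 = Z.

H_0 ≅ Z,  H_1 = 0,  H_2 = 0,  H_3 ≅ Z.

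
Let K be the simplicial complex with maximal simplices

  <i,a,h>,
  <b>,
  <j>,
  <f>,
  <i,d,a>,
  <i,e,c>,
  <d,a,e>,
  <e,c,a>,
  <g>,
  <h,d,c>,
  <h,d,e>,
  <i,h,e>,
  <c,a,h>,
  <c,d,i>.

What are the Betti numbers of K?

b_0 = 5, b_1 = 0, b_2 = 0.

Take the total order a < b < c < d < e < f < g < h < i < j on the vertex set. Then K (dimension 2) consists of the simplices:

  0-simplices (10): a, b, c, d, e, f, g, h, i, j
  1-simplices (15): ac, ad, ae, ah, ai, cd, ce, ch, ci, de, dh, di, eh, ei, hi
  2-simplices (10): ace, ach, ade, adi, ahi, cdh, cdi, cei, deh, ehi

giving chain groups C_0 ≅ Z^10, C_1 ≅ Z^15, C_2 ≅ Z^10.

∂_1: C_1 → C_0 sends each edge [p,q] (with p < q) to q − p.
This gives a 10×15 integer matrix of rank 5; reducing to Smith normal form yields diagonal entries (1,1,1,1,1).

Boundary ∂_2: C_2 → C_1 acts by ∂[p,q,r] = [q,r] − [p,r] + [p,q]. For instance
  ∂cdh = dh − ch + cd,
  ∂ace = ce − ae + ac.
The 15×10 boundary matrix has rank 10 and Smith normal form diag(1,1,1,1,1,1,1,1,1,2).

Reading off H_k = ker ∂_k / im ∂_{k+1}:

  H_0: rank C_0 − rank ∂_1 = 10 − 5 = 5, and the invariant factors of ∂_1 are all 1, so H_0 ≅ Z^5.
  H_1: rank ker ∂_1 − rank ∂_2 = (15 − 5) − 10 = 0, and ∂_2 has invariant factor 2 > 1, so H_1 ≅ Z_2.
  H_2: rank ker ∂_2 − rank ∂_3 = (10 − 10) − 0 = 0, and there is no ∂_3, so H_2 ≅ 0.

As a check, the Euler characteristic is 10 − 15 + 10 = 5, which agrees with 5 − 0 + 0 = 5.

Hence the Betti numbers are b_0 = 5, b_1 = 0, b_2 = 0.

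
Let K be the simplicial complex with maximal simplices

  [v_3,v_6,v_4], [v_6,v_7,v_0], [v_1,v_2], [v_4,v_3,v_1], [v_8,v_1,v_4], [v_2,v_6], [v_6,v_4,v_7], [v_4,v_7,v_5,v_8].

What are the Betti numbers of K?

b_0 = 1, b_1 = 1, b_2 = 0, b_3 = 0.

Fix the vertex order v_0 < v_1 < v_2 < v_3 < v_4 < v_5 < v_6 < v_7 < v_8 and write every simplex with vertices in increasing order. Then dim K = 3 and the simplices of K are:

  0-simplices (9): [v_0], [v_1], [v_2], [v_3], [v_4], [v_5], [v_6], [v_7], [v_8]
  1-simplices (17): (17 of them)
  2-simplices (9): [v_0,v_6,v_7], [v_1,v_3,v_4], [v_1,v_4,v_8], [v_3,v_4,v_6], [v_4,v_5,v_7], [v_4,v_5,v_8], [v_4,v_6,v_7], [v_4,v_7,v_8], [v_5,v_7,v_8]
  3-simplices (1): [v_4,v_5,v_7,v_8]

so the chain groups are C_0 ≅ Z^9, C_1 ≅ Z^17, C_2 ≅ Z^9, C_3 ≅ Z^1.

∂_1: C_1 → C_0 is given by ∂[p,q] = [q] − [p]. For instance
  ∂[v_4,v_5] = [v_5] − [v_4].
As a 9×17 matrix over Z this has rank 8, with invariant factors (1,1,1,1,1,1,1,1).

∂_2: C_2 → C_1 acts by ∂[p,q,r] = [q,r] − [p,r] + [p,q]. For instance
  ∂[v_1,v_3,v_4] = [v_3,v_4] − [v_1,v_4] + [v_1,v_3],
  ∂[v_5,v_7,v_8] = [v_7,v_8] − [v_5,v_8] + [v_5,v_7].
This gives a 17×9 integer matrix of rank 8; reducing to Smith normal form yields diagonal entries (1,1,1,1,1,1,1,1).

Boundary ∂_3: C_3 → C_2 sends each 3-simplex σ to the alternating sum Σ_i (−1)^i (σ with its i-th vertex removed). For instance
  ∂[v_4,v_5,v_7,v_8] = [v_5,v_7,v_8] − [v_4,v_7,v_8] + [v_4,v_5,v_8] − [v_4,v_5,v_7].
As a 9×1 matrix over Z this has rank 1, with invariant factors (1).

From H_k ≅ ker(∂_k) / im(∂_{k+1}) we obtain:

  H_0: rank C_0 − rank ∂_1 = 9 − 8 = 1, and the invariant factors of ∂_1 are all 1, so H_0 ≅ Z.
  H_1: rank ker ∂_1 − rank ∂_2 = (17 − 8) − 8 = 1, and the invariant factors of ∂_2 are all 1, so H_1 ≅ Z.
  H_2: rank ker ∂_2 − rank ∂_3 = (9 − 8) − 1 = 0, and the invariant factors of ∂_3 are all 1, so H_2 ≅ 0.
  H_3: rank ker ∂_3 − rank ∂_4 = (1 − 1) − 0 = 0, and there is no ∂_4, so H_3 ≅ 0.

Hence the Betti numbers are b_0 = 1, b_1 = 1, b_2 = 0, b_3 = 0.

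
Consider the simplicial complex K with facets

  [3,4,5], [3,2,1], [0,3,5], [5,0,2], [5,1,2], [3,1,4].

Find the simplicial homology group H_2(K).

H_2 = 0.

Order the vertices as 0 < 1 < 2 < 3 < 4 < 5. Listing each simplex with vertices in this order, K has dimension 2 with simplices:

  0-simplices (6): [0], [1], [2], [3], [4], [5]
  1-simplices (12): [0,2], [0,3], [0,5], [1,2], [1,3], [1,4], [1,5], [2,3], [2,5], [3,4], [3,5], [4,5]
  2-simplices (6): [0,2,5], [0,3,5], [1,2,3], [1,2,5], [1,3,4], [3,4,5]

giving chain groups C_0 ≅ Z^6, C_1 ≅ Z^12, C_2 ≅ Z^6.

The boundary map ∂_1: C_1 → C_0 sends each edge [p,q] (with p < q) to q − p.
The resulting 6×12 matrix has rank 5, and its Smith normal form has invariant factors (1,1,1,1,1).

The boundary map ∂_2: C_2 → C_1 sends each 2-simplex [p,q,r] to [q,r] − [p,r] + [p,q]. For instance
  ∂[1,3,4] = [3,4] − [1,4] + [1,3],
  ∂[1,2,5] = [2,5] − [1,5] + [1,2].
The resulting 12×6 matrix has rank 6, and its Smith normal form has invariant factors (1,1,1,1,1,1).

Now H_k = ker ∂_k / im ∂_{k+1}, so:

  H_2: rank ker ∂_2 − rank ∂_3 = (6 − 6) − 0 = 0, and there is no ∂_3, so H_2 ≅ 0.

(K is a triangulation of the cylinder S^1 x I.)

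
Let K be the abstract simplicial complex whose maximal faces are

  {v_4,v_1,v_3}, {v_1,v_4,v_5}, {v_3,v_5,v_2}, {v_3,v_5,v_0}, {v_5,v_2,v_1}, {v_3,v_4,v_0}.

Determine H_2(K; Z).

H_2 = 0.

K has 6 vertices, 12 edges, 6 triangles.
rank ∂_2 = 6, rank ∂_3 = 0 ⇒ b_2 = 6 − 6 − 0 = 0. So H_2 ≅ 0.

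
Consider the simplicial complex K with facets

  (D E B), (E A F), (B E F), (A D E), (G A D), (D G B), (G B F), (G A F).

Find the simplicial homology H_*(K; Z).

H_0 = Z,  H_1 = 0,  H_2 = Z.

K has 6 vertices, 12 edges, 8 triangles.
rank ∂_0 = 0, rank ∂_1 = 5 ⇒ b_0 = 6 − 0 − 5 = 1; all invariant factors of ∂_1 are 1 so no torsion. So H_0 ≅ Z.
rank ∂_1 = 5, rank ∂_2 = 7 ⇒ b_1 = 12 − 5 − 7 = 0; all invariant factors of ∂_2 are 1 so no torsion. So H_1 ≅ 0.
rank ∂_2 = 7, rank ∂_3 = 0 ⇒ b_2 = 8 − 7 − 0 = 1. So H_2 ≅ Z.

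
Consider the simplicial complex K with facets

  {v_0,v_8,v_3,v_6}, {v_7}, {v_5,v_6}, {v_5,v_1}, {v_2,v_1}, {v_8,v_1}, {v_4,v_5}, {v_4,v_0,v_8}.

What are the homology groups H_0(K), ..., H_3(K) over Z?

Order the vertices as v_0 < v_1 < v_2 < v_3 < v_4 < v_5 < v_6 < v_7 < v_8. Listing each simplex with vertices in this order, K has dimension 3 with simplices:

  0-simplices (9): [v_0], [v_1], [v_2], [v_3], [v_4], [v_5], [v_6], [v_7], [v_8]
  1-simplices (13): [v_0,v_3], [v_0,v_4], [v_0,v_6], [v_0,v_8], [v_1,v_2], [v_1,v_5], [v_1,v_8], [v_3,v_6], [v_3,v_8], [v_4,v_5], [v_4,v_8], [v_5,v_6], [v_6,v_8]
  2-simplices (5): [v_0,v_3,v_6], [v_0,v_3,v_8], [v_0,v_4,v_8], [v_0,v_6,v_8], [v_3,v_6,v_8]
  3-simplices (1): [v_0,v_3,v_6,v_8]

so the chain groups are C_0 ≅ Z^9, C_1 ≅ Z^13, C_2 ≅ Z^5, C_3 ≅ Z^1.

The boundary map ∂_1: C_1 → C_0 is given by ∂[p,q] = [q] − [p].
The resulting 9×13 matrix has rank 7, and its Smith normal form has invariant factors (1,1,1,1,1,1,1).

∂_2: C_2 → C_1 sends each 2-simplex [p,q,r] to [q,r] − [p,r] + [p,q]. For instance
  ∂[v_0,v_3,v_8] = [v_3,v_8] − [v_0,v_8] + [v_0,v_3],
  ∂[v_0,v_3,v_6] = [v_3,v_6] − [v_0,v_6] + [v_0,v_3].
The 13×5 boundary matrix has rank 4 and Smith normal form diag(1,1,1,1).

The boundary map ∂_3: C_3 → C_2 sends each 3-simplex σ to the alternating sum Σ_i (−1)^i (σ with its i-th vertex removed). For instance
  ∂[v_0,v_3,v_6,v_8] = [v_3,v_6,v_8] − [v_0,v_6,v_8] + [v_0,v_3,v_8] − [v_0,v_3,v_6].
The resulting 5×1 matrix has rank 1, and its Smith normal form has invariant factors (1).

Computing H_k = (kernel of ∂_k) / (image of ∂_{k+1}):

  H_0: rank C_0 − rank ∂_1 = 9 − 7 = 2, and the invariant factors of ∂_1 are all 1, so H_0 = Z^2.
  H_1: rank ker ∂_1 − rank ∂_2 = (13 − 7) − 4 = 2, and the invariant factors of ∂_2 are all 1, so H_1 = Z^2.
  H_2: rank ker ∂_2 − rank ∂_3 = (5 − 4) − 1 = 0, and the invariant factors of ∂_3 are all 1, so H_2 = 0.
  H_3: rank ker ∂_3 − rank ∂_4 = (1 − 1) − 0 = 0, and there is no ∂_4, so H_3 = 0.

H_0 = Z^2,  H_1 = Z^2,  H_2 = 0,  H_3 = 0.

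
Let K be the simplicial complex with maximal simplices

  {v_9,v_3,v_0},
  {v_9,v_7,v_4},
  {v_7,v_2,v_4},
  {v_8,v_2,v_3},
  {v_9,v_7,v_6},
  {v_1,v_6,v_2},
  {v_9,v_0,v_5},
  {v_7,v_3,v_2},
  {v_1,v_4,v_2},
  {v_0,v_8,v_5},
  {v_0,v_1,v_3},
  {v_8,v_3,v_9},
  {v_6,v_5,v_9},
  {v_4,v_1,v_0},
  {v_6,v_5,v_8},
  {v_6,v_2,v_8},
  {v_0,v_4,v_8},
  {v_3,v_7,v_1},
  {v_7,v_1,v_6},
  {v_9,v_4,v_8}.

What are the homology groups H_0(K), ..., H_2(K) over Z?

H_0 = Z,  H_1 = Z ⊕ Z/2,  H_2 = 0.

Take the total order v_0 < v_1 < v_2 < v_3 < v_4 < v_5 < v_6 < v_7 < v_8 < v_9 on the vertex set. Then K (dimension 2) consists of the simplices:

  0-simplices (10): [v_0], [v_1], [v_2], [v_3], [v_4], [v_5], [v_6], [v_7], [v_8], [v_9]
  1-simplices (30): (30 of them)
  2-simplices (20): (20 of them)

giving chain groups C_0 ≅ Z^10, C_1 ≅ Z^30, C_2 ≅ Z^20.

∂_1: C_1 → C_0 maps an edge to its endpoints' difference, ∂[p,q] = q − p.
The 10×30 boundary matrix has rank 9 and Smith normal form diag(1,1,1,1,1,1,1,1,1).

∂_2: C_2 → C_1 maps a triangle to the signed sum of its edges. For instance
  ∂[v_0,v_1,v_4] = [v_1,v_4] − [v_0,v_4] + [v_0,v_1],
  ∂[v_1,v_6,v_7] = [v_6,v_7] − [v_1,v_7] + [v_1,v_6].
As a 30×20 matrix over Z this has rank 20, with invariant factors (1,1,1,1,1,1,1,1,1,1,1,1,1,1,1,1,1,1,1,2).

Computing H_k = (kernel of ∂_k) / (image of ∂_{k+1}):

  H_0: rank C_0 − rank ∂_1 = 10 − 9 = 1, and the invariant factors of ∂_1 are all 1, so H_0 = Z.
  H_1: rank ker ∂_1 − rank ∂_2 = (30 − 9) − 20 = 1, and ∂_2 has invariant factor 2 > 1, so H_1 = Z ⊕ Z/2.
  H_2: rank ker ∂_2 − rank ∂_3 = (20 − 20) − 0 = 0, and there is no ∂_3, so H_2 = 0.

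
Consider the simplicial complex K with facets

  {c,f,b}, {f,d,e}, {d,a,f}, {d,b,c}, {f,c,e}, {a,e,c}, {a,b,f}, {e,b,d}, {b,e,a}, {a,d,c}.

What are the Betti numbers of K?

Fix the vertex order a < b < c < d < e < f and write every simplex with vertices in increasing order. Then dim K = 2 and the simplices of K are:

  0-simplices (6): a, b, c, d, e, f
  1-simplices (15): ab, ac, ad, ae, af, bc, bd, be, bf, cd, ce, cf, de, df, ef
  2-simplices (10): abe, abf, acd, ace, adf, bcd, bcf, bde, cef, def

Hence C_0 ≅ Z^6, C_1 ≅ Z^15, C_2 ≅ Z^10.

∂_1: C_1 → C_0 sends each edge [p,q] (with p < q) to q − p. For instance
  ∂ac = c − a.
This gives a 6×15 integer matrix of rank 5; reducing to Smith normal form yields diagonal entries (1,1,1,1,1).

∂_2: C_2 → C_1 sends each 2-simplex [p,q,r] to [q,r] − [p,r] + [p,q]. For instance
  ∂bde = de − be + bd,
  ∂acd = cd − ad + ac.
This gives a 15×10 integer matrix of rank 10; reducing to Smith normal form yields diagonal entries (1,1,1,1,1,1,1,1,1,2).

Now H_k = ker ∂_k / im ∂_{k+1}, so:

  H_0: rank C_0 − rank ∂_1 = 6 − 5 = 1, and the invariant factors of ∂_1 are all 1, so H_0 = Z.
  H_1: rank ker ∂_1 − rank ∂_2 = (15 − 5) − 10 = 0, and ∂_2 has invariant factor 2 > 1, so H_1 = Z/2Z.
  H_2: rank ker ∂_2 − rank ∂_3 = (10 − 10) − 0 = 0, and there is no ∂_3, so H_2 = 0.

As a check, the Euler characteristic is 6 − 15 + 10 = 1, which agrees with 1 − 0 + 0 = 1.

Hence the Betti numbers are b_0 = 1, b_1 = 0, b_2 = 0.

b_0 = 1, b_1 = 0, b_2 = 0.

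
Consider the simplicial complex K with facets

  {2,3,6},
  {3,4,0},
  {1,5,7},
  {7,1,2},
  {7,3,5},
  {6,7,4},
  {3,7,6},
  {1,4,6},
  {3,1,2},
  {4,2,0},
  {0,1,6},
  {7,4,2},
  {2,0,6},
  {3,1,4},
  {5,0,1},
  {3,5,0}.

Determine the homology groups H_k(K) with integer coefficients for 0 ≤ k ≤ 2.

K has 8 vertices, 24 edges, 16 triangles.
rank ∂_0 = 0, rank ∂_1 = 7 ⇒ b_0 = 8 − 0 − 7 = 1; all invariant factors of ∂_1 are 1 so no torsion. So H_0 ≅ Z.
rank ∂_1 = 7, rank ∂_2 = 15 ⇒ b_1 = 24 − 7 − 15 = 2; all invariant factors of ∂_2 are 1 so no torsion. So H_1 ≅ Z^2.
rank ∂_2 = 15, rank ∂_3 = 0 ⇒ b_2 = 16 − 15 − 0 = 1. So H_2 ≅ Z.

H_0 = Z,  H_1 = Z^2,  H_2 = Z.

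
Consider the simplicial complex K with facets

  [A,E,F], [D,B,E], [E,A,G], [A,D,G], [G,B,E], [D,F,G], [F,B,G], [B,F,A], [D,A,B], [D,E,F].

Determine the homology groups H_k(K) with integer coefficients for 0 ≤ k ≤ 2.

We work with the vertex ordering A < B < D < E < F < G. The simplices of K, each written with vertices in increasing order, are:

  0-simplices (6): A, B, D, E, F, G
  1-simplices (15): AB, AD, AE, AF, AG, BD, BE, BF, BG, DE, DF, DG, EF, EG, FG
  2-simplices (10): ABD, ABF, ADG, AEF, AEG, BDE, BEG, BFG, DEF, DFG

so the chain groups are C_0 ≅ Z^6, C_1 ≅ Z^15, C_2 ≅ Z^10.

∂_1: C_1 → C_0 sends each edge [p,q] (with p < q) to q − p.
The 6×15 boundary matrix has rank 5 and Smith normal form diag(1,1,1,1,1).

Boundary ∂_2: C_2 → C_1 maps a triangle to the signed sum of its edges. For instance
  ∂BFG = FG − BG + BF,
  ∂AEG = EG − AG + AE.
The 15×10 boundary matrix has rank 10 and Smith normal form diag(1,1,1,1,1,1,1,1,1,2).

Computing H_k = (kernel of ∂_k) / (image of ∂_{k+1}):

  H_0: rank C_0 − rank ∂_1 = 6 − 5 = 1, and the invariant factors of ∂_1 are all 1, so H_0 = Z.
  H_1: rank ker ∂_1 − rank ∂_2 = (15 − 5) − 10 = 0, and ∂_2 has invariant factor 2 > 1, so H_1 = Z/2.
  H_2: rank ker ∂_2 − rank ∂_3 = (10 − 10) − 0 = 0, and there is no ∂_3, so H_2 = 0.

As a check, the Euler characteristic is 6 − 15 + 10 = 1, which agrees with 1 − 0 + 0 = 1.
(K is a triangulation of the real projective plane RP^2.)

H_0 ≅ Z,  H_1 ≅ Z/2,  H_2 = 0.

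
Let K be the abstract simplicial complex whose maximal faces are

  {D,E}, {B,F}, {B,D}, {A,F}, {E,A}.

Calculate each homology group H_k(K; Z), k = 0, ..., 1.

H_0 = Z,  H_1 = Z.

Order the vertices as A < B < D < E < F. Listing each simplex with vertices in this order, K has dimension 1 with simplices:

  0-simplices (5): A, B, D, E, F
  1-simplices (5): AE, AF, BD, BF, DE

Hence C_0 ≅ Z^5, C_1 ≅ Z^5.

Boundary ∂_1: C_1 → C_0 sends each edge [p,q] (with p < q) to q − p. For instance
  ∂AF = F − A.
This gives a 5×5 integer matrix of rank 4; reducing to Smith normal form yields diagonal entries (1,1,1,1).

Reading off H_k = ker ∂_k / im ∂_{k+1}:

  H_0: rank C_0 − rank ∂_1 = 5 − 4 = 1, and the invariant factors of ∂_1 are all 1, so H_0 ≅ Z.
  H_1: rank ker ∂_1 − rank ∂_2 = (5 − 4) − 0 = 1, and there is no ∂_2, so H_1 ≅ Z.

As a check, the Euler characteristic is 5 − 5 = 0, which agrees with 1 − 1 = 0.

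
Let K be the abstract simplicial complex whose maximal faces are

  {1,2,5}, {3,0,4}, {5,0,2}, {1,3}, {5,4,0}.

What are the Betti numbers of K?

b_0 = 1, b_1 = 1, b_2 = 0.

K has 6 vertices, 10 edges, 4 triangles.
rank ∂_0 = 0, rank ∂_1 = 5 ⇒ b_0 = 6 − 0 − 5 = 1; all invariant factors of ∂_1 are 1 so no torsion. So H_0 ≅ Z.
rank ∂_1 = 5, rank ∂_2 = 4 ⇒ b_1 = 10 − 5 − 4 = 1; all invariant factors of ∂_2 are 1 so no torsion. So H_1 ≅ Z.
rank ∂_2 = 4, rank ∂_3 = 0 ⇒ b_2 = 4 − 4 − 0 = 0. So H_2 ≅ 0.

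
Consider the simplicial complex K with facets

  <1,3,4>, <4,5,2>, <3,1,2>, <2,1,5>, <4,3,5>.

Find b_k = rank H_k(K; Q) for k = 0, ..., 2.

Fix the vertex order 1 < 2 < 3 < 4 < 5 and write every simplex with vertices in increasing order. Then dim K = 2 and the simplices of K are:

  0-simplices (5): [1], [2], [3], [4], [5]
  1-simplices (10): [1,2], [1,3], [1,4], [1,5], [2,3], [2,4], [2,5], [3,4], [3,5], [4,5]
  2-simplices (5): [1,2,3], [1,2,5], [1,3,4], [2,4,5], [3,4,5]

giving chain groups C_0 ≅ Z^5, C_1 ≅ Z^10, C_2 ≅ Z^5.

Boundary ∂_1: C_1 → C_0 is given by ∂[p,q] = [q] − [p]. For instance
  ∂[2,4] = [4] − [2].
The resulting 5×10 matrix has rank 4, and its Smith normal form has invariant factors (1,1,1,1).

Boundary ∂_2: C_2 → C_1 acts by ∂[p,q,r] = [q,r] − [p,r] + [p,q]. For instance
  ∂[1,3,4] = [3,4] − [1,4] + [1,3],
  ∂[3,4,5] = [4,5] − [3,5] + [3,4].
The resulting 10×5 matrix has rank 5, and its Smith normal form has invariant factors (1,1,1,1,1).

Reading off H_k = ker ∂_k / im ∂_{k+1}:

  H_0: rank C_0 − rank ∂_1 = 5 − 4 = 1, and the invariant factors of ∂_1 are all 1, so H_0 ≅ Z.
  H_1: rank ker ∂_1 − rank ∂_2 = (10 − 4) − 5 = 1, and the invariant factors of ∂_2 are all 1, so H_1 ≅ Z.
  H_2: rank ker ∂_2 − rank ∂_3 = (5 − 5) − 0 = 0, and there is no ∂_3, so H_2 ≅ 0.

As a check, the Euler characteristic is 5 − 10 + 5 = 0, which agrees with 1 − 1 + 0 = 0.
(K is a triangulation of the Möbius band.)

Hence the Betti numbers are b_0 = 1, b_1 = 1, b_2 = 0.

b_0 = 1, b_1 = 1, b_2 = 0.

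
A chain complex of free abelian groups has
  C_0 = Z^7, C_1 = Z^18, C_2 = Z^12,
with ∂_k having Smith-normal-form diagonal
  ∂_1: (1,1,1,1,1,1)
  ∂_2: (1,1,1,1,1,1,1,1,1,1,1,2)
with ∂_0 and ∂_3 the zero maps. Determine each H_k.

H_0: b_0 = 7 − 0 − 6 = 1; torsion from ∂_1 factors > 1: none. So H_0 = Z.
H_1: b_1 = 18 − 6 − 12 = 0; torsion from ∂_2 factors > 1: [2]. So H_1 = Z/2.
H_2: b_2 = 12 − 12 − 0 = 0; torsion from ∂_3 factors > 1: none. So H_2 = 0.

H_0 = Z,  H_1 = Z/2,  H_2 = 0.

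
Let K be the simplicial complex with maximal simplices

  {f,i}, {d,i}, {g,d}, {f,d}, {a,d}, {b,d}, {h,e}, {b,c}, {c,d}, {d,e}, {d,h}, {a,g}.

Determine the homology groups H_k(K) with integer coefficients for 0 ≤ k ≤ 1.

Fix the vertex order a < b < c < d < e < f < g < h < i and write every simplex with vertices in increasing order. Then dim K = 1 and the simplices of K are:

  0-simplices (9): a, b, c, d, e, f, g, h, i
  1-simplices (12): ad, ag, bc, bd, cd, de, df, dg, dh, di, eh, fi

Hence C_0 ≅ Z^9, C_1 ≅ Z^12.

∂_1: C_1 → C_0 sends each edge [p,q] (with p < q) to q − p. For instance
  ∂de = e − d.
The resulting 9×12 matrix has rank 8, and its Smith normal form has invariant factors (1,1,1,1,1,1,1,1).

Computing H_k = (kernel of ∂_k) / (image of ∂_{k+1}):

  H_0: rank C_0 − rank ∂_1 = 9 − 8 = 1, and the invariant factors of ∂_1 are all 1, so H_0 ≅ Z.
  H_1: rank ker ∂_1 − rank ∂_2 = (12 − 8) − 0 = 4, and there is no ∂_2, so H_1 ≅ Z^4.

H_0 = Z,  H_1 = Z^4.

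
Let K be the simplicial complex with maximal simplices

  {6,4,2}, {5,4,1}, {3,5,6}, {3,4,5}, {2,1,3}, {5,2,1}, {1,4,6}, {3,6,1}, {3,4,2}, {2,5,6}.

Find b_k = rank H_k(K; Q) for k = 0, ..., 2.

We work with the vertex ordering 1 < 2 < 3 < 4 < 5 < 6. The simplices of K, each written with vertices in increasing order, are:

  0-simplices (6): [1], [2], [3], [4], [5], [6]
  1-simplices (15): [1,2], [1,3], [1,4], [1,5], [1,6], [2,3], [2,4], [2,5], [2,6], [3,4], [3,5], [3,6], [4,5], [4,6], [5,6]
  2-simplices (10): [1,2,3], [1,2,5], [1,3,6], [1,4,5], [1,4,6], [2,3,4], [2,4,6], [2,5,6], [3,4,5], [3,5,6]

so the chain groups are C_0 ≅ Z^6, C_1 ≅ Z^15, C_2 ≅ Z^10.

The boundary map ∂_1: C_1 → C_0 sends each edge [p,q] (with p < q) to q − p.
As a 6×15 matrix over Z this has rank 5, with invariant factors (1,1,1,1,1).

Boundary ∂_2: C_2 → C_1 maps a triangle to the signed sum of its edges. For instance
  ∂[1,4,6] = [4,6] − [1,6] + [1,4],
  ∂[1,3,6] = [3,6] − [1,6] + [1,3].
This gives a 15×10 integer matrix of rank 10; reducing to Smith normal form yields diagonal entries (1,1,1,1,1,1,1,1,1,2).

From H_k ≅ ker(∂_k) / im(∂_{k+1}) we obtain:

  H_0: rank C_0 − rank ∂_1 = 6 − 5 = 1, and the invariant factors of ∂_1 are all 1, so H_0 ≅ Z.
  H_1: rank ker ∂_1 − rank ∂_2 = (15 − 5) − 10 = 0, and ∂_2 has invariant factor 2 > 1, so H_1 ≅ Z/2Z.
  H_2: rank ker ∂_2 − rank ∂_3 = (10 − 10) − 0 = 0, and there is no ∂_3, so H_2 ≅ 0.

Hence the Betti numbers are b_0 = 1, b_1 = 0, b_2 = 0.

b_0 = 1, b_1 = 0, b_2 = 0.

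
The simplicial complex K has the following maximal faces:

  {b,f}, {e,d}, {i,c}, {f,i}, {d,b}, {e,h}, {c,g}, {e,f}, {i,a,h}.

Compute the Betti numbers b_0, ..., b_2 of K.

b_0 = 1, b_1 = 2, b_2 = 0.

Take the total order a < b < c < d < e < f < g < h < i on the vertex set. Then K (dimension 2) consists of the simplices:

  0-simplices (9): a, b, c, d, e, f, g, h, i
  1-simplices (11): ah, ai, bd, bf, cg, ci, de, ef, eh, fi, hi
  2-simplices (1): ahi

giving chain groups C_0 ≅ Z^9, C_1 ≅ Z^11, C_2 ≅ Z^1.

Boundary ∂_1: C_1 → C_0 sends each edge [p,q] (with p < q) to q − p.
This gives a 9×11 integer matrix of rank 8; reducing to Smith normal form yields diagonal entries (1,1,1,1,1,1,1,1).

∂_2: C_2 → C_1 maps a triangle to the signed sum of its edges. For instance
  ∂ahi = hi − ai + ah.
As a 11×1 matrix over Z this has rank 1, with invariant factors (1).

From H_k ≅ ker(∂_k) / im(∂_{k+1}) we obtain:

  H_0: rank C_0 − rank ∂_1 = 9 − 8 = 1, and the invariant factors of ∂_1 are all 1, so H_0 = Z.
  H_1: rank ker ∂_1 − rank ∂_2 = (11 − 8) − 1 = 2, and the invariant factors of ∂_2 are all 1, so H_1 = Z^2.
  H_2: rank ker ∂_2 − rank ∂_3 = (1 − 1) − 0 = 0, and there is no ∂_3, so H_2 = 0.

Hence the Betti numbers are b_0 = 1, b_1 = 2, b_2 = 0.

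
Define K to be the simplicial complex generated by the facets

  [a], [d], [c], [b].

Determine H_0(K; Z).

We work with the vertex ordering a < b < c < d. The simplices of K, each written with vertices in increasing order, are:

  0-simplices (4): a, b, c, d

so the chain groups are C_0 ≅ Z^4.

Reading off H_k = ker ∂_k / im ∂_{k+1}:

  H_0: rank C_0 − rank ∂_1 = 4 − 0 = 4, and there is no ∂_1, so H_0 = Z^4.

(K is a triangulation of a set of 4 points.)

H_0 ≅ Z^4.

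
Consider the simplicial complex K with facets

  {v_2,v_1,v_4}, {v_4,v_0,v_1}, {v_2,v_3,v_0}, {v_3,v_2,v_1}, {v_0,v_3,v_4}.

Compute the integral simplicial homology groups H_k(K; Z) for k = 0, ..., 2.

H_0 = Z,  H_1 = Z,  H_2 = 0.

Order the vertices as v_0 < v_1 < v_2 < v_3 < v_4. Listing each simplex with vertices in this order, K has dimension 2 with simplices:

  0-simplices (5): [v_0], [v_1], [v_2], [v_3], [v_4]
  1-simplices (10): [v_0,v_1], [v_0,v_2], [v_0,v_3], [v_0,v_4], [v_1,v_2], [v_1,v_3], [v_1,v_4], [v_2,v_3], [v_2,v_4], [v_3,v_4]
  2-simplices (5): [v_0,v_1,v_4], [v_0,v_2,v_3], [v_0,v_3,v_4], [v_1,v_2,v_3], [v_1,v_2,v_4]

so the chain groups are C_0 ≅ Z^5, C_1 ≅ Z^10, C_2 ≅ Z^5.

∂_1: C_1 → C_0 maps an edge to its endpoints' difference, ∂[p,q] = q − p. For instance
  ∂[v_0,v_2] = [v_2] − [v_0].
This gives a 5×10 integer matrix of rank 4; reducing to Smith normal form yields diagonal entries (1,1,1,1).

Boundary ∂_2: C_2 → C_1 maps a triangle to the signed sum of its edges. For instance
  ∂[v_0,v_2,v_3] = [v_2,v_3] − [v_0,v_3] + [v_0,v_2],
  ∂[v_0,v_3,v_4] = [v_3,v_4] − [v_0,v_4] + [v_0,v_3].
As a 10×5 matrix over Z this has rank 5, with invariant factors (1,1,1,1,1).

Computing H_k = (kernel of ∂_k) / (image of ∂_{k+1}):

  H_0: rank C_0 − rank ∂_1 = 5 − 4 = 1, and the invariant factors of ∂_1 are all 1, so H_0 ≅ Z.
  H_1: rank ker ∂_1 − rank ∂_2 = (10 − 4) − 5 = 1, and the invariant factors of ∂_2 are all 1, so H_1 ≅ Z.
  H_2: rank ker ∂_2 − rank ∂_3 = (5 − 5) − 0 = 0, and there is no ∂_3, so H_2 ≅ 0.

(K is a triangulation of the Möbius band.)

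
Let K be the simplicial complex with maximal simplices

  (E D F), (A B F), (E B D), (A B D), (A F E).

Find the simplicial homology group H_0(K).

H_0 ≅ Z.

Fix the vertex order A < B < D < E < F and write every simplex with vertices in increasing order. Then dim K = 2 and the simplices of K are:

  0-simplices (5): A, B, D, E, F
  1-simplices (10): AB, AD, AE, AF, BD, BE, BF, DE, DF, EF
  2-simplices (5): ABD, ABF, AEF, BDE, DEF

Hence C_0 ≅ Z^5, C_1 ≅ Z^10, C_2 ≅ Z^5.

The boundary map ∂_1: C_1 → C_0 maps an edge to its endpoints' difference, ∂[p,q] = q − p. For instance
  ∂EF = F − E.
This gives a 5×10 integer matrix of rank 4; reducing to Smith normal form yields diagonal entries (1,1,1,1).

∂_2: C_2 → C_1 sends each 2-simplex [p,q,r] to [q,r] − [p,r] + [p,q]. For instance
  ∂DEF = EF − DF + DE,
  ∂ABD = BD − AD + AB.
This gives a 10×5 integer matrix of rank 5; reducing to Smith normal form yields diagonal entries (1,1,1,1,1).

Now H_k = ker ∂_k / im ∂_{k+1}, so:

  H_0: rank C_0 − rank ∂_1 = 5 − 4 = 1, and the invariant factors of ∂_1 are all 1, so H_0 ≅ Z.

(K is a triangulation of the Möbius band.)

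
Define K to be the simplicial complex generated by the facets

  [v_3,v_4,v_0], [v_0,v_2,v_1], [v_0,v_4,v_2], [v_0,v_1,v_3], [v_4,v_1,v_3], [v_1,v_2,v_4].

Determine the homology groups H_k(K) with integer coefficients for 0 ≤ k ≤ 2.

K has 5 vertices, 9 edges, 6 triangles.
rank ∂_0 = 0, rank ∂_1 = 4 ⇒ b_0 = 5 − 0 − 4 = 1; all invariant factors of ∂_1 are 1 so no torsion. So H_0 = Z.
rank ∂_1 = 4, rank ∂_2 = 5 ⇒ b_1 = 9 − 4 − 5 = 0; all invariant factors of ∂_2 are 1 so no torsion. So H_1 = 0.
rank ∂_2 = 5, rank ∂_3 = 0 ⇒ b_2 = 6 − 5 − 0 = 1. So H_2 = Z.

H_0 ≅ Z,  H_1 = 0,  H_2 ≅ Z.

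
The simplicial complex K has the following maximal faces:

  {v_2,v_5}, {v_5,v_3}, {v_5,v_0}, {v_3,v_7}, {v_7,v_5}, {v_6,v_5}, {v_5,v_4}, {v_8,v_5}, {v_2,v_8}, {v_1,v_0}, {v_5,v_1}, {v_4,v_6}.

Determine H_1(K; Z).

Fix the vertex order v_0 < v_1 < v_2 < v_3 < v_4 < v_5 < v_6 < v_7 < v_8 and write every simplex with vertices in increasing order. Then dim K = 1 and the simplices of K are:

  0-simplices (9): [v_0], [v_1], [v_2], [v_3], [v_4], [v_5], [v_6], [v_7], [v_8]
  1-simplices (12): [v_0,v_1], [v_0,v_5], [v_1,v_5], [v_2,v_5], [v_2,v_8], [v_3,v_5], [v_3,v_7], [v_4,v_5], [v_4,v_6], [v_5,v_6], [v_5,v_7], [v_5,v_8]

Hence C_0 ≅ Z^9, C_1 ≅ Z^12.

∂_1: C_1 → C_0 is given by ∂[p,q] = [q] − [p].
The 9×12 boundary matrix has rank 8 and Smith normal form diag(1,1,1,1,1,1,1,1).

Reading off H_k = ker ∂_k / im ∂_{k+1}:

  H_1: rank ker ∂_1 − rank ∂_2 = (12 − 8) − 0 = 4, and there is no ∂_2, so H_1 ≅ Z^4.

H_1 ≅ Z^4.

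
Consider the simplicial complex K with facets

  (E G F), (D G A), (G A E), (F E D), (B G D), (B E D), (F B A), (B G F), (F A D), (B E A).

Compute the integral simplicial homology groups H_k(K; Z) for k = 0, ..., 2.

We work with the vertex ordering A < B < D < E < F < G. The simplices of K, each written with vertices in increasing order, are:

  0-simplices (6): A, B, D, E, F, G
  1-simplices (15): AB, AD, AE, AF, AG, BD, BE, BF, BG, DE, DF, DG, EF, EG, FG
  2-simplices (10): ABE, ABF, ADF, ADG, AEG, BDE, BDG, BFG, DEF, EFG

giving chain groups C_0 ≅ Z^6, C_1 ≅ Z^15, C_2 ≅ Z^10.

∂_1: C_1 → C_0 is given by ∂[p,q] = [q] − [p]. For instance
  ∂FG = G − F.
As a 6×15 matrix over Z this has rank 5, with invariant factors (1,1,1,1,1).

Boundary ∂_2: C_2 → C_1 acts by ∂[p,q,r] = [q,r] − [p,r] + [p,q]. For instance
  ∂BFG = FG − BG + BF,
  ∂EFG = FG − EG + EF.
This gives a 15×10 integer matrix of rank 10; reducing to Smith normal form yields diagonal entries (1,1,1,1,1,1,1,1,1,2).

Reading off H_k = ker ∂_k / im ∂_{k+1}:

  H_0: rank C_0 − rank ∂_1 = 6 − 5 = 1, and the invariant factors of ∂_1 are all 1, so H_0 = Z.
  H_1: rank ker ∂_1 − rank ∂_2 = (15 − 5) − 10 = 0, and ∂_2 has invariant factor 2 > 1, so H_1 = Z/2Z.
  H_2: rank ker ∂_2 − rank ∂_3 = (10 − 10) − 0 = 0, and there is no ∂_3, so H_2 = 0.

As a check, the Euler characteristic is 6 − 15 + 10 = 1, which agrees with 1 − 0 + 0 = 1.

H_0 = Z,  H_1 = Z/2Z,  H_2 = 0.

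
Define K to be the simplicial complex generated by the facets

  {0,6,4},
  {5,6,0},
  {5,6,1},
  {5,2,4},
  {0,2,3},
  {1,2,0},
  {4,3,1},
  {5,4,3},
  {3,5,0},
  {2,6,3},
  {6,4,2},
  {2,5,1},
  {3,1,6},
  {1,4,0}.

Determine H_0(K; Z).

H_0 = Z.

We work with the vertex ordering 0 < 1 < 2 < 3 < 4 < 5 < 6. The simplices of K, each written with vertices in increasing order, are:

  0-simplices (7): [0], [1], [2], [3], [4], [5], [6]
  1-simplices (21): [0,1], [0,2], [0,3], [0,4], [0,5], [0,6], [1,2], [1,3], [1,4], [1,5], [1,6], [2,3], [2,4], [2,5], [2,6], [3,4], [3,5], [3,6], [4,5], [4,6], [5,6]
  2-simplices (14): [0,1,2], [0,1,4], [0,2,3], [0,3,5], [0,4,6], [0,5,6], [1,2,5], [1,3,4], [1,3,6], [1,5,6], [2,3,6], [2,4,5], [2,4,6], [3,4,5]

Hence C_0 ≅ Z^7, C_1 ≅ Z^21, C_2 ≅ Z^14.

Boundary ∂_1: C_1 → C_0 sends each edge [p,q] (with p < q) to q − p.
This gives a 7×21 integer matrix of rank 6; reducing to Smith normal form yields diagonal entries (1,1,1,1,1,1).

The boundary map ∂_2: C_2 → C_1 sends each 2-simplex [p,q,r] to [q,r] − [p,r] + [p,q]. For instance
  ∂[2,4,5] = [4,5] − [2,5] + [2,4],
  ∂[3,4,5] = [4,5] − [3,5] + [3,4].
The resulting 21×14 matrix has rank 13, and its Smith normal form has invariant factors (1,1,1,1,1,1,1,1,1,1,1,1,1).

Reading off H_k = ker ∂_k / im ∂_{k+1}:

  H_0: rank C_0 − rank ∂_1 = 7 − 6 = 1, and the invariant factors of ∂_1 are all 1, so H_0 = Z.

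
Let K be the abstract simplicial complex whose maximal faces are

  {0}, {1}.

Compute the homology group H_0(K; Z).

We work with the vertex ordering 0 < 1. The simplices of K, each written with vertices in increasing order, are:

  0-simplices (2): [0], [1]

so the chain groups are C_0 ≅ Z^2.

Computing H_k = (kernel of ∂_k) / (image of ∂_{k+1}):

  H_0: rank C_0 − rank ∂_1 = 2 − 0 = 2, and there is no ∂_1, so H_0 ≅ Z^2.

H_0 ≅ Z^2.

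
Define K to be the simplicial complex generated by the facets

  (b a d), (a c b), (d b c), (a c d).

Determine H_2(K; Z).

H_2 = Z.

K has 4 vertices, 6 edges, 4 triangles.
rank ∂_2 = 3, rank ∂_3 = 0 ⇒ b_2 = 4 − 3 − 0 = 1. So H_2 ≅ Z.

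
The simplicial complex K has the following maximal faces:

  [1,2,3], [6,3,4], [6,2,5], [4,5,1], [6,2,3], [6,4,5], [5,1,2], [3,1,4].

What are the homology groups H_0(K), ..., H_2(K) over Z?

H_0 ≅ Z,  H_1 = 0,  H_2 ≅ Z.

Take the total order 1 < 2 < 3 < 4 < 5 < 6 on the vertex set. Then K (dimension 2) consists of the simplices:

  0-simplices (6): [1], [2], [3], [4], [5], [6]
  1-simplices (12): [1,2], [1,3], [1,4], [1,5], [2,3], [2,5], [2,6], [3,4], [3,6], [4,5], [4,6], [5,6]
  2-simplices (8): [1,2,3], [1,2,5], [1,3,4], [1,4,5], [2,3,6], [2,5,6], [3,4,6], [4,5,6]

Hence C_0 ≅ Z^6, C_1 ≅ Z^12, C_2 ≅ Z^8.

∂_1: C_1 → C_0 is given by ∂[p,q] = [q] − [p]. For instance
  ∂[4,5] = [5] − [4].
The 6×12 boundary matrix has rank 5 and Smith normal form diag(1,1,1,1,1).

∂_2: C_2 → C_1 sends each 2-simplex [p,q,r] to [q,r] − [p,r] + [p,q]. For instance
  ∂[2,3,6] = [3,6] − [2,6] + [2,3],
  ∂[2,5,6] = [5,6] − [2,6] + [2,5].
The resulting 12×8 matrix has rank 7, and its Smith normal form has invariant factors (1,1,1,1,1,1,1).

Now H_k = ker ∂_k / im ∂_{k+1}, so:

  H_0: rank C_0 − rank ∂_1 = 6 − 5 = 1, and the invariant factors of ∂_1 are all 1, so H_0 ≅ Z.
  H_1: rank ker ∂_1 − rank ∂_2 = (12 − 5) − 7 = 0, and the invariant factors of ∂_2 are all 1, so H_1 ≅ 0.
  H_2: rank ker ∂_2 − rank ∂_3 = (8 − 7) − 0 = 1, and there is no ∂_3, so H_2 ≅ Z.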